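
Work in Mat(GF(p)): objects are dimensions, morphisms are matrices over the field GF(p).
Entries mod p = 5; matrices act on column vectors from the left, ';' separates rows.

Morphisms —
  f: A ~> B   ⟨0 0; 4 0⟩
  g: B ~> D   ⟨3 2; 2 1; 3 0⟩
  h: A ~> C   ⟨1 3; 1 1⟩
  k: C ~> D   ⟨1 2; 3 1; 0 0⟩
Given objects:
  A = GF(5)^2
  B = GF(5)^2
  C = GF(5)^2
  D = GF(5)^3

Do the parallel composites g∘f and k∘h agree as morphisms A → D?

Answer: COMMUTES

Derivation:
1) trace f;g:
  e0=⟨1,0⟩ f~>⟨0,4⟩ g~>⟨3,4,0⟩
  e1=⟨0,1⟩ f~>⟨0,0⟩ g~>⟨0,0,0⟩
  composite₁ = ⟨3 0; 4 0; 0 0⟩
2) trace h;k:
  e0=⟨1,0⟩ h~>⟨1,1⟩ k~>⟨3,4,0⟩
  e1=⟨0,1⟩ h~>⟨3,1⟩ k~>⟨0,0,0⟩
  composite₂ = ⟨3 0; 4 0; 0 0⟩
Equal? YES — commutes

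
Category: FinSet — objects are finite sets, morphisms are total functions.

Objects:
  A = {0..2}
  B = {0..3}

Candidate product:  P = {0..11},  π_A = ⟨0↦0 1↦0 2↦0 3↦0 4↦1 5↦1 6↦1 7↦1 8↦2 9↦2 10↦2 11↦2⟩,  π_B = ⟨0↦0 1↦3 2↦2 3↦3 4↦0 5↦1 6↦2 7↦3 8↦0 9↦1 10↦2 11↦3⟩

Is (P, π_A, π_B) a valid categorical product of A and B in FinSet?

Answer: NOT A VALID PRODUCT — duplicate pair at indices 3,1

Derivation:
|A|·|B| = 3·4 = 12;  |P| = 12
Check the pairing map k ↦ (π_A(k), π_B(k)):
  0 ↦ (0,0)
  1 ↦ (0,3)
  2 ↦ (0,2)
  3 ↦ (0,3)  ✗ repeats pair of k=1
  4 ↦ (1,0)
  5 ↦ (1,1)
  6 ↦ (1,2)
  7 ↦ (1,3)
  8 ↦ (2,0)
  9 ↦ (2,1)
  10 ↦ (2,2)
  11 ↦ (2,3)
distinct pairs in image: 11 / 12 needed
  → (0,3) hit at k=1 and k=3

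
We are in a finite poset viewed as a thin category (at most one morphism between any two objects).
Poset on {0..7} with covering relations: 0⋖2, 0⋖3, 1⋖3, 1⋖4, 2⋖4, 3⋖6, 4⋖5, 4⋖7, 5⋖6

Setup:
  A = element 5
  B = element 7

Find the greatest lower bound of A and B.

Common predecessors of 5,7: {0,1,2,4}
  0 ≤ 4
  1 ≤ 4
  2 ≤ 4
  4 ≤ 4
glb = 4

Answer: A∧B = 4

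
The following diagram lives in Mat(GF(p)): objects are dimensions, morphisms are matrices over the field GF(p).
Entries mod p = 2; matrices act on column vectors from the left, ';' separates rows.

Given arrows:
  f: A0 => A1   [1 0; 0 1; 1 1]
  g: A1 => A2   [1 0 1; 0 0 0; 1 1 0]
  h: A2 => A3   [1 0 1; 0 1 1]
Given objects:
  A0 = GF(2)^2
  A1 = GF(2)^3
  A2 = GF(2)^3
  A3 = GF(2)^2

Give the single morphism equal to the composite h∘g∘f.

Answer: [1 0; 1 1]

Trace:
  e0=⟨1,0⟩ f=>⟨1,0,1⟩ g=>⟨0,0,1⟩ h=>⟨1,1⟩
  e1=⟨0,1⟩ f=>⟨0,1,1⟩ g=>⟨1,0,1⟩ h=>⟨0,1⟩
composite: [1 0; 1 1]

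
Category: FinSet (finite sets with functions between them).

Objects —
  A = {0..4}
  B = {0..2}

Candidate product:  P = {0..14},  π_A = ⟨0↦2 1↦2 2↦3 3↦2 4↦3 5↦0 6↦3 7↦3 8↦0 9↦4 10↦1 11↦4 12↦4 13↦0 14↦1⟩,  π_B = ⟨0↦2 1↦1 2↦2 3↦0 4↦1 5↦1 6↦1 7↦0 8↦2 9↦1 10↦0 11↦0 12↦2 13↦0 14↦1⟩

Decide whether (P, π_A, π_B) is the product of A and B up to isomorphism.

Answer: NOT A VALID PRODUCT — duplicate pair at indices 4,6

Trace:
|A|·|B| = 5·3 = 15;  |P| = 15
Check the pairing map k ↦ (π_A(k), π_B(k)):
  0 ↦ (2,2)
  1 ↦ (2,1)
  2 ↦ (3,2)
  3 ↦ (2,0)
  4 ↦ (3,1)
  5 ↦ (0,1)
  6 ↦ (3,1)  ✗ repeats pair of k=4
  7 ↦ (3,0)
  8 ↦ (0,2)
  9 ↦ (4,1)
  10 ↦ (1,0)
  11 ↦ (4,0)
  12 ↦ (4,2)
  13 ↦ (0,0)
  14 ↦ (1,1)
distinct pairs in image: 14 / 15 needed
  → (3,1) hit at k=4 and k=6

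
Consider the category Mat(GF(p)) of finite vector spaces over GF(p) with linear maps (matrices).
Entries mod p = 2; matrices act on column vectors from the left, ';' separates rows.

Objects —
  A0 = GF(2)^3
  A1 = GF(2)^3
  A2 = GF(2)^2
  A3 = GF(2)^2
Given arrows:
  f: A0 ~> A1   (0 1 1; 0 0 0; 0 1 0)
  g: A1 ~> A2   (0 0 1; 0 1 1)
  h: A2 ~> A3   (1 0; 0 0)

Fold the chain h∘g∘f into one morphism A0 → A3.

Answer: (0 1 0; 0 0 0)

Trace:
  e0=[1,0,0] f~>[0,0,0] g~>[0,0] h~>[0,0]
  e1=[0,1,0] f~>[1,0,1] g~>[1,1] h~>[1,0]
  e2=[0,0,1] f~>[1,0,0] g~>[0,0] h~>[0,0]
composite: (0 1 0; 0 0 0)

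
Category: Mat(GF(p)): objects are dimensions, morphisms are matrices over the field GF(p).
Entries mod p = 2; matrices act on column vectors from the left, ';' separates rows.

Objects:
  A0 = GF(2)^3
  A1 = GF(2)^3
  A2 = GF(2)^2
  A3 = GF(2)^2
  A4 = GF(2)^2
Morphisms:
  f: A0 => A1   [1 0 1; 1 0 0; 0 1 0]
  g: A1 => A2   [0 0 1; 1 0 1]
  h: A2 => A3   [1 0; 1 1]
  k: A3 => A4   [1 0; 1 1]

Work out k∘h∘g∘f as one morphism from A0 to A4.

  e0=(1,0,0) f=>(1,1,0) g=>(0,1) h=>(0,1) k=>(0,1)
  e1=(0,1,0) f=>(0,0,1) g=>(1,1) h=>(1,0) k=>(1,1)
  e2=(0,0,1) f=>(1,0,0) g=>(0,1) h=>(0,1) k=>(0,1)
result: [0 1 0; 1 1 1]

Answer: [0 1 0; 1 1 1]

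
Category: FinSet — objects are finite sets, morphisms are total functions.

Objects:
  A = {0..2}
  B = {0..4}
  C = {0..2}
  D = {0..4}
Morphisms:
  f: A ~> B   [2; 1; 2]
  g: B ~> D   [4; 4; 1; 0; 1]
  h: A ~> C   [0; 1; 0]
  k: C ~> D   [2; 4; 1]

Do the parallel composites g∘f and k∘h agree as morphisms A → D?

Answer: DOES NOT COMMUTE

Derivation:
Along f;g (path 1):
  0 f~>2 g~>1
  1 f~>1 g~>4
  2 f~>2 g~>1
  ⟦path⟧₁ = [1; 4; 1]
Along h;k (path 2):
  0 h~>0 k~>2
  1 h~>1 k~>4
  2 h~>0 k~>2
  ⟦path⟧₂ = [2; 4; 2]
Equal? NO — does not commute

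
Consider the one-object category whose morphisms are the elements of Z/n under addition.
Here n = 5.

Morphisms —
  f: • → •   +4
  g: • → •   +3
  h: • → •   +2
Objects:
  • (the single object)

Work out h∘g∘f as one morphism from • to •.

  0 +4≡4 +3≡2 +2≡4  (mod 5)
⟦path⟧: +4

Answer: +4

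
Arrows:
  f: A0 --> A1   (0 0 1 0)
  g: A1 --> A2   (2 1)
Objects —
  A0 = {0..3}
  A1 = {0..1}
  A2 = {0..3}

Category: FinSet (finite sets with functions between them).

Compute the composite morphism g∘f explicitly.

Answer: (2 2 1 2)

Derivation:
  0 f-->0 g-->2
  1 f-->0 g-->2
  2 f-->1 g-->1
  3 f-->0 g-->2
result: (2 2 1 2)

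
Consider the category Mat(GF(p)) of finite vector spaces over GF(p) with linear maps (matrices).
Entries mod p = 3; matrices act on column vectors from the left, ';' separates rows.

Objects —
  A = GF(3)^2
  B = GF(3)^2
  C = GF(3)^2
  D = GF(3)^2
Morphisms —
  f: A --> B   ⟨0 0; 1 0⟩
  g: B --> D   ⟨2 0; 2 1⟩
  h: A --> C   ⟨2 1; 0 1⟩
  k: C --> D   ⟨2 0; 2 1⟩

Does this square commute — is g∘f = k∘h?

Answer: DOES NOT COMMUTE

Derivation:
Along f;g (path 1):
  e0=(1,0) f-->(0,1) g-->(0,1)
  e1=(0,1) f-->(0,0) g-->(0,0)
  composite₁ = ⟨0 0; 1 0⟩
Along h;k (path 2):
  e0=(1,0) h-->(2,0) k-->(1,1)
  e1=(0,1) h-->(1,1) k-->(2,0)
  composite₂ = ⟨1 2; 1 0⟩
Equal? NO — does not commute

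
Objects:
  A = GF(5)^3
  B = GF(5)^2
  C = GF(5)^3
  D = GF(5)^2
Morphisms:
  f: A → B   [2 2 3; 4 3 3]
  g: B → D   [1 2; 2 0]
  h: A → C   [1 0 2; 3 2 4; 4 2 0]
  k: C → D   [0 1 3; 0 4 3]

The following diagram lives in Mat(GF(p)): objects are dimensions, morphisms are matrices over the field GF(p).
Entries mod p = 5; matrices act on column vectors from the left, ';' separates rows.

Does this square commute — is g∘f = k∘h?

Along f;g (path 1):
  e0=⟨1,0,0⟩ f→⟨2,4⟩ g→⟨0,4⟩
  e1=⟨0,1,0⟩ f→⟨2,3⟩ g→⟨3,4⟩
  e2=⟨0,0,1⟩ f→⟨3,3⟩ g→⟨4,1⟩
  result₁ = [0 3 4; 4 4 1]
Along h;k (path 2):
  e0=⟨1,0,0⟩ h→⟨1,3,4⟩ k→⟨0,4⟩
  e1=⟨0,1,0⟩ h→⟨0,2,2⟩ k→⟨3,4⟩
  e2=⟨0,0,1⟩ h→⟨2,4,0⟩ k→⟨4,1⟩
  result₂ = [0 3 4; 4 4 1]
Equal? YES — commutes

Answer: COMMUTES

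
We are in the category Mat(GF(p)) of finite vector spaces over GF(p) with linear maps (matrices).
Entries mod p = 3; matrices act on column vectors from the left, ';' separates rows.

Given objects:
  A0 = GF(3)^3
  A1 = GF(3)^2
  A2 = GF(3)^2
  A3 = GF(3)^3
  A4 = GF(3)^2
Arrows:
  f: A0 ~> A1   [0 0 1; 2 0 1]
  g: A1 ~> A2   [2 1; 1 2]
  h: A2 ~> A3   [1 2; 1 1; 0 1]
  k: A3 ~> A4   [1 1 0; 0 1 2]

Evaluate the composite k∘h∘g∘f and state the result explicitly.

  e0=[1,0,0] f~>[0,2] g~>[2,1] h~>[1,0,1] k~>[1,2]
  e1=[0,1,0] f~>[0,0] g~>[0,0] h~>[0,0,0] k~>[0,0]
  e2=[0,0,1] f~>[1,1] g~>[0,0] h~>[0,0,0] k~>[0,0]
⟦path⟧: [1 0 0; 2 0 0]

Answer: [1 0 0; 2 0 0]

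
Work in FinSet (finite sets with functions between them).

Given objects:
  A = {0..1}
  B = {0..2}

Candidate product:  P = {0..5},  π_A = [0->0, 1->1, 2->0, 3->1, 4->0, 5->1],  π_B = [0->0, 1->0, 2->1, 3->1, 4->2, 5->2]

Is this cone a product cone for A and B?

|A|·|B| = 2·3 = 6;  |P| = 6
Check the pairing map k ↦ (π_A(k), π_B(k)):
  0 -> (0,0)
  1 -> (1,0)
  2 -> (0,1)
  3 -> (1,1)
  4 -> (0,2)
  5 -> (1,2)
distinct pairs in image: 6 / 6 needed
  → bijection onto A×B; projections well-typed.

Answer: VALID PRODUCT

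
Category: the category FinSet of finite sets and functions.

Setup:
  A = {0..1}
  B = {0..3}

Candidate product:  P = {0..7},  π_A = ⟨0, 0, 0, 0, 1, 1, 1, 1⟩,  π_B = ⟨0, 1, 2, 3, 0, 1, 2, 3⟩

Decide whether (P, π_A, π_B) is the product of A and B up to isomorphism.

|A|·|B| = 2·4 = 8;  |P| = 8
Check the pairing map k ↦ (π_A(k), π_B(k)):
  0 ↦ (0,0)
  1 ↦ (0,1)
  2 ↦ (0,2)
  3 ↦ (0,3)
  4 ↦ (1,0)
  5 ↦ (1,1)
  6 ↦ (1,2)
  7 ↦ (1,3)
distinct pairs in image: 8 / 8 needed
  → bijection onto A×B; projections well-typed.

Answer: VALID PRODUCT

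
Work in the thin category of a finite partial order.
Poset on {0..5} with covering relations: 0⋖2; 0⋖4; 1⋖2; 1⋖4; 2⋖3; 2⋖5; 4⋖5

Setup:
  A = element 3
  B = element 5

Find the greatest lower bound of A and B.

Answer: A∧B = 2

Derivation:
Lower bounds of A=3 and B=5: {0,1,2}
  0 ≤ 2
  1 ≤ 2
  2 ≤ 2
glb = 2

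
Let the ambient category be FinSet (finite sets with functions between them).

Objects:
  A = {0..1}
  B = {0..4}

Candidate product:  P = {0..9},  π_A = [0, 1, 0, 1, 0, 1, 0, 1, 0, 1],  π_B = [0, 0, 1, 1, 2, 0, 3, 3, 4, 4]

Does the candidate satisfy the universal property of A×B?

|A|·|B| = 2·5 = 10;  |P| = 10
Check the pairing map k ↦ (π_A(k), π_B(k)):
  0 : (0,0)
  1 : (1,0)
  2 : (0,1)
  3 : (1,1)
  4 : (0,2)
  5 : (1,0)  ✗ repeats pair of k=1
  6 : (0,3)
  7 : (1,3)
  8 : (0,4)
  9 : (1,4)
distinct pairs in image: 9 / 10 needed
  → (1,0) hit at k=1 and k=5

Answer: NOT A VALID PRODUCT — duplicate pair at indices 1,5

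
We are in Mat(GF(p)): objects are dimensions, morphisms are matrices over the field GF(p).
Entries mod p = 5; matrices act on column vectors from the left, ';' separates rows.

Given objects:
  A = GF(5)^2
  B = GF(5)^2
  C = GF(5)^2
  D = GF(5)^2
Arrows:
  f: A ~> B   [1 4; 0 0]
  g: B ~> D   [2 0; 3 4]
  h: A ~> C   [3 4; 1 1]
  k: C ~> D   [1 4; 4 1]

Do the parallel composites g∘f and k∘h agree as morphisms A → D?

Along f;g (path 1):
  e0=(1,0) f~>(1,0) g~>(2,3)
  e1=(0,1) f~>(4,0) g~>(3,2)
  composite₁ = [2 3; 3 2]
Along h;k (path 2):
  e0=(1,0) h~>(3,1) k~>(2,3)
  e1=(0,1) h~>(4,1) k~>(3,2)
  composite₂ = [2 3; 3 2]
Equal? YES — commutes

Answer: COMMUTES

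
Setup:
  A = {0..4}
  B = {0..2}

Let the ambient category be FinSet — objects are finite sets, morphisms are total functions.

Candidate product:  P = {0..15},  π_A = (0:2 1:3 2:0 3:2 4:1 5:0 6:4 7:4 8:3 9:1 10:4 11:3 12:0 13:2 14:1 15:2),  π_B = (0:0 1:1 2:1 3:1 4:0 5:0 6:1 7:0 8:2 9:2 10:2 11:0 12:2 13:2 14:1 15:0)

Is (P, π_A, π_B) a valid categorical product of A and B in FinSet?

Answer: NOT A VALID PRODUCT — |P|=16 ≠ |A|·|B|=15

Work:
|A|·|B| = 5·3 = 15;  |P| = 16
  → cardinalities differ; no bijection possible.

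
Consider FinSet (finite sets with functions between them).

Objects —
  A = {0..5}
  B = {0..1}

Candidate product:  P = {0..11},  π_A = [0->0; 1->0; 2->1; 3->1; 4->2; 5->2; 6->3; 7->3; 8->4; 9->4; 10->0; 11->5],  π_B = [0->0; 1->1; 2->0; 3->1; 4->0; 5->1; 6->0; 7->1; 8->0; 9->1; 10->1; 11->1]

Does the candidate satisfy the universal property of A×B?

|A|·|B| = 6·2 = 12;  |P| = 12
Check the pairing map k ↦ (π_A(k), π_B(k)):
  0 -> (0,0)
  1 -> (0,1)
  2 -> (1,0)
  3 -> (1,1)
  4 -> (2,0)
  5 -> (2,1)
  6 -> (3,0)
  7 -> (3,1)
  8 -> (4,0)
  9 -> (4,1)
  10 -> (0,1)  ✗ repeats pair of k=1
  11 -> (5,1)
distinct pairs in image: 11 / 12 needed
  → (0,1) hit at k=1 and k=10

Answer: NOT A VALID PRODUCT — duplicate pair at indices 1,10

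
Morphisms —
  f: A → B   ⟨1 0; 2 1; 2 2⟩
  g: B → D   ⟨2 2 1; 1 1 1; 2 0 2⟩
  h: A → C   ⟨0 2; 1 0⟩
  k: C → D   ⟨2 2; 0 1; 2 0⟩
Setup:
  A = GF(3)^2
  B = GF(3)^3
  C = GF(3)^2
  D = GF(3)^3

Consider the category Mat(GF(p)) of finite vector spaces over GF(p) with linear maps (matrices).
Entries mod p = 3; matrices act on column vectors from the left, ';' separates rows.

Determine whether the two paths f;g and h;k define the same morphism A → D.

Answer: DOES NOT COMMUTE

Trace:
1) trace f;g:
  e0=[1,0] f→[1,2,2] g→[2,2,0]
  e1=[0,1] f→[0,1,2] g→[1,0,1]
  composite₁ = ⟨2 1; 2 0; 0 1⟩
2) trace h;k:
  e0=[1,0] h→[0,1] k→[2,1,0]
  e1=[0,1] h→[2,0] k→[1,0,1]
  composite₂ = ⟨2 1; 1 0; 0 1⟩
Equal? differ; not commutative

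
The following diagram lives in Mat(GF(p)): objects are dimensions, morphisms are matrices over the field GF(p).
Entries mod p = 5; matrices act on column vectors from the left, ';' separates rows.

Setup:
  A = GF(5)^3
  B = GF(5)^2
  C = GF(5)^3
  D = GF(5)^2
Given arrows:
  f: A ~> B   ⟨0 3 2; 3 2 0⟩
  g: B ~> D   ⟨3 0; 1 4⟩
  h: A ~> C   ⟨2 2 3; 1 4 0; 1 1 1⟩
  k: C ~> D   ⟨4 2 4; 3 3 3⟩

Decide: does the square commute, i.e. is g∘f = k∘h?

Answer: DOES NOT COMMUTE

Trace:
Along f;g (path 1):
  e0=[1,0,0] f~>[0,3] g~>[0,2]
  e1=[0,1,0] f~>[3,2] g~>[4,1]
  e2=[0,0,1] f~>[2,0] g~>[1,2]
  result₁ = ⟨0 4 1; 2 1 2⟩
Along h;k (path 2):
  e0=[1,0,0] h~>[2,1,1] k~>[4,2]
  e1=[0,1,0] h~>[2,4,1] k~>[0,1]
  e2=[0,0,1] h~>[3,0,1] k~>[1,2]
  result₂ = ⟨4 0 1; 2 1 2⟩
Equal? differ; not commutative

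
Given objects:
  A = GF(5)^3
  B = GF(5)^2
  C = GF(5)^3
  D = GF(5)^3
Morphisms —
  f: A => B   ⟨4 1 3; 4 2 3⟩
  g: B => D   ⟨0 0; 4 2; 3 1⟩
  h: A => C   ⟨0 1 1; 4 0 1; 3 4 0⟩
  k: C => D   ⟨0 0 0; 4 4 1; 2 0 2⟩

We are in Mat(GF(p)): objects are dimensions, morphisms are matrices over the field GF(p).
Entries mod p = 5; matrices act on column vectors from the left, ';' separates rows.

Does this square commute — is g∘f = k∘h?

Answer: COMMUTES

Trace:
Path 1 = f;g:
  e0=[1,0,0] f=>[4,4] g=>[0,4,1]
  e1=[0,1,0] f=>[1,2] g=>[0,3,0]
  e2=[0,0,1] f=>[3,3] g=>[0,3,2]
  ⟦path⟧₁ = ⟨0 0 0; 4 3 3; 1 0 2⟩
Path 2 = h;k:
  e0=[1,0,0] h=>[0,4,3] k=>[0,4,1]
  e1=[0,1,0] h=>[1,0,4] k=>[0,3,0]
  e2=[0,0,1] h=>[1,1,0] k=>[0,3,2]
  ⟦path⟧₂ = ⟨0 0 0; 4 3 3; 1 0 2⟩
Equal? same morphism ✓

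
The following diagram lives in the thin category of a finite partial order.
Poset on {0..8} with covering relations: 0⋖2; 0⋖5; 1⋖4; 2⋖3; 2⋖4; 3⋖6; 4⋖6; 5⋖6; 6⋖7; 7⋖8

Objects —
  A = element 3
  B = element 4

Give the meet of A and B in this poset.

Answer: A∧B = 2

Trace:
Common predecessors of 3,4: {0,2}
  0 ⊑ 2
  2 ⊑ 2
glb = 2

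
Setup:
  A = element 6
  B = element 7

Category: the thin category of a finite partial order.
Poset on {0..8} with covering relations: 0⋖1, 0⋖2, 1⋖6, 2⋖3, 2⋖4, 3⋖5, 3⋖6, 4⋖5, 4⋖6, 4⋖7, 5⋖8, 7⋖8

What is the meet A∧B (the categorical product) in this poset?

Answer: A∧B = 4

Derivation:
Common predecessors of 6,7: {0,2,4}
  0 <= 4
  2 <= 4
  4 <= 4
glb = 4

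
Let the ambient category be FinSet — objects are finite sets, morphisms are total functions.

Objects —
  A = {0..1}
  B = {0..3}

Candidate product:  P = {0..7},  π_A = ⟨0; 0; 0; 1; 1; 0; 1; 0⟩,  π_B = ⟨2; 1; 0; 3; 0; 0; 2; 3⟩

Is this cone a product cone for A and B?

|A|·|B| = 2·4 = 8;  |P| = 8
Check the pairing map k ↦ (π_A(k), π_B(k)):
  0 : (0,2)
  1 : (0,1)
  2 : (0,0)
  3 : (1,3)
  4 : (1,0)
  5 : (0,0)  ✗ repeats pair of k=2
  6 : (1,2)
  7 : (0,3)
distinct pairs in image: 7 / 8 needed
  → (0,0) hit at k=2 and k=5

Answer: NOT A VALID PRODUCT — duplicate pair at indices 2,5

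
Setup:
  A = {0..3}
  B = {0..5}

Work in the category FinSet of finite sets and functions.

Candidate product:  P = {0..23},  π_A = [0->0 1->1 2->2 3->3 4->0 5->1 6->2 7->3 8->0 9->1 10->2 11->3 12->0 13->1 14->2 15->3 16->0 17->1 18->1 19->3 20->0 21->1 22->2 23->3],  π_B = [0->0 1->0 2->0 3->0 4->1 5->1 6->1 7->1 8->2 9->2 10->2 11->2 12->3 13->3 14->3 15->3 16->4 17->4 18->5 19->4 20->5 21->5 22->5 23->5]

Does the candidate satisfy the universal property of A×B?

|A|·|B| = 4·6 = 24;  |P| = 24
Check the pairing map k ↦ (π_A(k), π_B(k)):
  0 -> (0,0)
  1 -> (1,0)
  2 -> (2,0)
  3 -> (3,0)
  4 -> (0,1)
  5 -> (1,1)
  6 -> (2,1)
  7 -> (3,1)
  8 -> (0,2)
  9 -> (1,2)
  10 -> (2,2)
  11 -> (3,2)
  12 -> (0,3)
  13 -> (1,3)
  14 -> (2,3)
  15 -> (3,3)
  16 -> (0,4)
  17 -> (1,4)
  18 -> (1,5)
  19 -> (3,4)
  20 -> (0,5)
  21 -> (1,5)  ✗ repeats pair of k=18
  22 -> (2,5)
  23 -> (3,5)
distinct pairs in image: 23 / 24 needed
  → (1,5) hit at k=18 and k=21

Answer: NOT A VALID PRODUCT — duplicate pair at indices 21,18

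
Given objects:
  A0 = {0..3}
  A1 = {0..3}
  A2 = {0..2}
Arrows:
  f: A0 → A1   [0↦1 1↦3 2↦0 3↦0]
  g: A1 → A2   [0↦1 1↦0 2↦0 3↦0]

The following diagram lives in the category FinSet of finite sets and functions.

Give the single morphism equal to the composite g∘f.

Answer: [0↦0 1↦0 2↦1 3↦1]

Derivation:
  0 f→1 g→0
  1 f→3 g→0
  2 f→0 g→1
  3 f→0 g→1
⟦path⟧: [0↦0 1↦0 2↦1 3↦1]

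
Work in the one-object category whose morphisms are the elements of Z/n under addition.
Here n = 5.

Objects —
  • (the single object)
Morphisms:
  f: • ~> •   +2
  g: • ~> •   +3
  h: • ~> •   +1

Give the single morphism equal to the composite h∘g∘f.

Answer: +1

Trace:
  0 +2≡2 +3≡0 +1≡1  (mod 5)
⟦path⟧: +1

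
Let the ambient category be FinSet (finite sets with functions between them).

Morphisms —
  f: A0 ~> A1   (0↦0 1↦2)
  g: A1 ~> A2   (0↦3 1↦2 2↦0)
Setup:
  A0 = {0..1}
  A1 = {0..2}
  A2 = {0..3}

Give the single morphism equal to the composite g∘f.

Answer: (0↦3 1↦0)

Derivation:
  0 f~>0 g~>3
  1 f~>2 g~>0
result: (0↦3 1↦0)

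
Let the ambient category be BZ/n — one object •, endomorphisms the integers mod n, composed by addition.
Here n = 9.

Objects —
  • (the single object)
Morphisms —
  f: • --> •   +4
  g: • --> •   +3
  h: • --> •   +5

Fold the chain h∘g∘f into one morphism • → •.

Answer: +3

Derivation:
  0 +4≡4 +3≡7 +5≡3  (mod 9)
composite: +3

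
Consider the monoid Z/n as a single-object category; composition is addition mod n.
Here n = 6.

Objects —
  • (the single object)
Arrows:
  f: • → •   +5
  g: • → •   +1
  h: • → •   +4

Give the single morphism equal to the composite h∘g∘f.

  0 +5≡5 +1≡0 +4≡4  (mod 6)
composite: +4

Answer: +4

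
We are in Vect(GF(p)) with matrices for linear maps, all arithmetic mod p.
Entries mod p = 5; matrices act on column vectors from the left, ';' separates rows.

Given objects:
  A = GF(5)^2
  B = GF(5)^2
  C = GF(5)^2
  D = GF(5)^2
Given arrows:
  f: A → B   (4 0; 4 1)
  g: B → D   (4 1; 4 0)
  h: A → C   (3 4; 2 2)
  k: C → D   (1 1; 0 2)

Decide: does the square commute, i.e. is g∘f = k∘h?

Answer: DOES NOT COMMUTE

Trace:
Along f;g (path 1):
  e0=(1,0) f→(4,4) g→(0,1)
  e1=(0,1) f→(0,1) g→(1,0)
  result₁ = (0 1; 1 0)
Along h;k (path 2):
  e0=(1,0) h→(3,2) k→(0,4)
  e1=(0,1) h→(4,2) k→(1,4)
  result₂ = (0 1; 4 4)
Equal? NO — does not commute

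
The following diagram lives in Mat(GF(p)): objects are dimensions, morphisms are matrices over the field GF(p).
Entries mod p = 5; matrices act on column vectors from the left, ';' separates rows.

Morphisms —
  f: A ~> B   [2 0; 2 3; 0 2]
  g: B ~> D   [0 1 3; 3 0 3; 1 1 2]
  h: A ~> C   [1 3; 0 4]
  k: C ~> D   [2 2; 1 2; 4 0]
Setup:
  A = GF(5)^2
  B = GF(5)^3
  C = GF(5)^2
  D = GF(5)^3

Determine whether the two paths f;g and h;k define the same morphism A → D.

Along f;g (path 1):
  e0=⟨1,0⟩ f~>⟨2,2,0⟩ g~>⟨2,1,4⟩
  e1=⟨0,1⟩ f~>⟨0,3,2⟩ g~>⟨4,1,2⟩
  result₁ = [2 4; 1 1; 4 2]
Along h;k (path 2):
  e0=⟨1,0⟩ h~>⟨1,0⟩ k~>⟨2,1,4⟩
  e1=⟨0,1⟩ h~>⟨3,4⟩ k~>⟨4,1,2⟩
  result₂ = [2 4; 1 1; 4 2]
Equal? equal; square commutes

Answer: COMMUTES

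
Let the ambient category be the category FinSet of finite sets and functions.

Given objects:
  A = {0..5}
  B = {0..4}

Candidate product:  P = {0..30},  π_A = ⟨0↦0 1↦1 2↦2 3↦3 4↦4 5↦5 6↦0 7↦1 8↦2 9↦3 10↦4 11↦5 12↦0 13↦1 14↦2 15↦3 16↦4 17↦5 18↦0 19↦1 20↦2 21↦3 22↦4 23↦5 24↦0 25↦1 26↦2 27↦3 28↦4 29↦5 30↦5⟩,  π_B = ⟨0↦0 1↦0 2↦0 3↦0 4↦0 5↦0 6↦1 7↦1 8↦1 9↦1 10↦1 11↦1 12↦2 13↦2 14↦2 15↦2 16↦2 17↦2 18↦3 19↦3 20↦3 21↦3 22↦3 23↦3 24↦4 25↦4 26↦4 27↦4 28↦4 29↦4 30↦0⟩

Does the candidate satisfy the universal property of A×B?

|A|·|B| = 6·5 = 30;  |P| = 31
  → cardinalities differ; no bijection possible.

Answer: NOT A VALID PRODUCT — |P|=31 ≠ |A|·|B|=30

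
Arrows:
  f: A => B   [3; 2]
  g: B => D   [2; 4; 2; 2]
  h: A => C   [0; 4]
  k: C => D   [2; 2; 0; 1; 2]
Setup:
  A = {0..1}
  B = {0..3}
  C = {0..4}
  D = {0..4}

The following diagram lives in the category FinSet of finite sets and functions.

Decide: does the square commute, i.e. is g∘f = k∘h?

Along f;g (path 1):
  0 f=>3 g=>2
  1 f=>2 g=>2
  result₁ = [2; 2]
Along h;k (path 2):
  0 h=>0 k=>2
  1 h=>4 k=>2
  result₂ = [2; 2]
Equal? same morphism ✓

Answer: COMMUTES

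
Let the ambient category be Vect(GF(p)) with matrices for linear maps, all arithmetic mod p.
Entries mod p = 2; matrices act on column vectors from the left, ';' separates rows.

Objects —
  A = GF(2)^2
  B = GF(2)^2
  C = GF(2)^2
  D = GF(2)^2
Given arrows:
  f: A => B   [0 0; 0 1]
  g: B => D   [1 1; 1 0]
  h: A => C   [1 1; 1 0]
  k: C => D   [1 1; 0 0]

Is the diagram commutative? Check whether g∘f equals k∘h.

Answer: COMMUTES

Trace:
Path 1 = f;g:
  e0=[1,0] f=>[0,0] g=>[0,0]
  e1=[0,1] f=>[0,1] g=>[1,0]
  ⟦path⟧₁ = [0 1; 0 0]
Path 2 = h;k:
  e0=[1,0] h=>[1,1] k=>[0,0]
  e1=[0,1] h=>[1,0] k=>[1,0]
  ⟦path⟧₂ = [0 1; 0 0]
Equal? equal; square commutes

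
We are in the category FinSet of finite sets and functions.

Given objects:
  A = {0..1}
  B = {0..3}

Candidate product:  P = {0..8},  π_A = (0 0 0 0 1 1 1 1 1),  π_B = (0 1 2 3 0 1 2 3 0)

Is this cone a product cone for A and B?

Answer: NOT A VALID PRODUCT — |P|=9 ≠ |A|·|B|=8

Trace:
|A|·|B| = 2·4 = 8;  |P| = 9
  → cardinalities differ; no bijection possible.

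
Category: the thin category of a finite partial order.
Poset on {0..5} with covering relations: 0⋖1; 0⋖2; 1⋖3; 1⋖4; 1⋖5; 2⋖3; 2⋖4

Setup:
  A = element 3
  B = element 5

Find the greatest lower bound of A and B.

Lower bounds of A=3 and B=5: {0,1}
  0 <= 1
  1 <= 1
glb = 1

Answer: A∧B = 1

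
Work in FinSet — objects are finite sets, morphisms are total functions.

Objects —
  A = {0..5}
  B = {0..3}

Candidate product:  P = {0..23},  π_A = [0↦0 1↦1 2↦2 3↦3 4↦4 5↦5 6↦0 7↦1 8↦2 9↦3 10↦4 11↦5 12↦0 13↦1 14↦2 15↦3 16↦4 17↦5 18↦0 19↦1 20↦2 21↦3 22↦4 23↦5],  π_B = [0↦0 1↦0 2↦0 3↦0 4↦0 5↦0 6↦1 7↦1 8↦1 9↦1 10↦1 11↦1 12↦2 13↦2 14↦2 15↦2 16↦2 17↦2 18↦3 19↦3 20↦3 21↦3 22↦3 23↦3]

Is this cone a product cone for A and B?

Answer: VALID PRODUCT

Work:
|A|·|B| = 6·4 = 24;  |P| = 24
Check the pairing map k ↦ (π_A(k), π_B(k)):
  0 ↦ (0,0)
  1 ↦ (1,0)
  2 ↦ (2,0)
  3 ↦ (3,0)
  4 ↦ (4,0)
  5 ↦ (5,0)
  6 ↦ (0,1)
  7 ↦ (1,1)
  8 ↦ (2,1)
  9 ↦ (3,1)
  10 ↦ (4,1)
  11 ↦ (5,1)
  12 ↦ (0,2)
  13 ↦ (1,2)
  14 ↦ (2,2)
  15 ↦ (3,2)
  16 ↦ (4,2)
  17 ↦ (5,2)
  18 ↦ (0,3)
  19 ↦ (1,3)
  20 ↦ (2,3)
  21 ↦ (3,3)
  22 ↦ (4,3)
  23 ↦ (5,3)
distinct pairs in image: 24 / 24 needed
  → bijection onto A×B; projections well-typed.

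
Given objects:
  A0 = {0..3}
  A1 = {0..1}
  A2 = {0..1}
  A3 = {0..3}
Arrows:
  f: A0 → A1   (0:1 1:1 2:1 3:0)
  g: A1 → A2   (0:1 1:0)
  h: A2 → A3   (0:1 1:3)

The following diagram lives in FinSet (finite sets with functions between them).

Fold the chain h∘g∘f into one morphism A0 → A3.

Answer: (0:1 1:1 2:1 3:3)

Derivation:
  0 f→1 g→0 h→1
  1 f→1 g→0 h→1
  2 f→1 g→0 h→1
  3 f→0 g→1 h→3
⟦path⟧: (0:1 1:1 2:1 3:3)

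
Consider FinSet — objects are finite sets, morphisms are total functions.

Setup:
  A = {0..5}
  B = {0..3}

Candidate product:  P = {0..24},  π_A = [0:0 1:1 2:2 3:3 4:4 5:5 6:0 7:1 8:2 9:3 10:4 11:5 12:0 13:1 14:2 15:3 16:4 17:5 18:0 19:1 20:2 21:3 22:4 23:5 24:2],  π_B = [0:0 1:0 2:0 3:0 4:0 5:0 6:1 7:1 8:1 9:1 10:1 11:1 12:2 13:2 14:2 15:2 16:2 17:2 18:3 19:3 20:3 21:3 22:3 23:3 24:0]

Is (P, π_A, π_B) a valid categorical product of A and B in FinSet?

|A|·|B| = 6·4 = 24;  |P| = 25
  → cardinalities differ; no bijection possible.

Answer: NOT A VALID PRODUCT — |P|=25 ≠ |A|·|B|=24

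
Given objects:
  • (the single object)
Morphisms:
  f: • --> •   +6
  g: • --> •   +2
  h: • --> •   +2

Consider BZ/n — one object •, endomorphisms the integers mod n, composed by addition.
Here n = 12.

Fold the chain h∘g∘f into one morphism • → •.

  0 +6≡6 +2≡8 +2≡10  (mod 12)
result: +10

Answer: +10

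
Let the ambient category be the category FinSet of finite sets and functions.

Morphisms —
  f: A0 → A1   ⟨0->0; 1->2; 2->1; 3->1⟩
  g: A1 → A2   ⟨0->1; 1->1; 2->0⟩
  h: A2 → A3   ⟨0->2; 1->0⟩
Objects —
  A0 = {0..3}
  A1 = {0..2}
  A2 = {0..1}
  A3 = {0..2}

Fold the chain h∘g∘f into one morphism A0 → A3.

Answer: ⟨0->0; 1->2; 2->0; 3->0⟩

Work:
  0 f→0 g→1 h→0
  1 f→2 g→0 h→2
  2 f→1 g→1 h→0
  3 f→1 g→1 h→0
composite: ⟨0->0; 1->2; 2->0; 3->0⟩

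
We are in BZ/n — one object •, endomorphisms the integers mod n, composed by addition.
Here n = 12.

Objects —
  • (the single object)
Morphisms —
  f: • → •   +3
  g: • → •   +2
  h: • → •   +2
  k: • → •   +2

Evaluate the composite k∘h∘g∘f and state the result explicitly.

Answer: +9

Trace:
  0 +3≡3 +2≡5 +2≡7 +2≡9  (mod 12)
⟦path⟧: +9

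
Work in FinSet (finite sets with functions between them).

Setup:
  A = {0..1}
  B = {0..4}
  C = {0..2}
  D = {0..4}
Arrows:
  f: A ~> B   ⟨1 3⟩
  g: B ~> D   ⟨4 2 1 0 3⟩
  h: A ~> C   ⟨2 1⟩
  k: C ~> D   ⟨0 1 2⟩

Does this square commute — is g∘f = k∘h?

Answer: DOES NOT COMMUTE

Trace:
1) trace f;g:
  0 f~>1 g~>2
  1 f~>3 g~>0
  composite₁ = ⟨2 0⟩
2) trace h;k:
  0 h~>2 k~>2
  1 h~>1 k~>1
  composite₂ = ⟨2 1⟩
Equal? distinct morphisms ✗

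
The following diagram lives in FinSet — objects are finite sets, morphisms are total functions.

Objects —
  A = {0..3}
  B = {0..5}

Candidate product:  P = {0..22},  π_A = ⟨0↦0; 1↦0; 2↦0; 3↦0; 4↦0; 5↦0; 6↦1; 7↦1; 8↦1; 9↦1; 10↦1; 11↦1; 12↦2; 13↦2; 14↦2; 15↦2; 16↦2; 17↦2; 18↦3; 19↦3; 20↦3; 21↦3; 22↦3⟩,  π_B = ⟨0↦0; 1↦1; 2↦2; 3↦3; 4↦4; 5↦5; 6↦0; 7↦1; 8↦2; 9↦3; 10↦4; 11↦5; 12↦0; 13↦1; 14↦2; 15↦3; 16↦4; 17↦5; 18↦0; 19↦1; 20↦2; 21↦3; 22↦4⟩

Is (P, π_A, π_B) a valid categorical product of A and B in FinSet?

|A|·|B| = 4·6 = 24;  |P| = 23
  → cardinalities differ; no bijection possible.

Answer: NOT A VALID PRODUCT — |P|=23 ≠ |A|·|B|=24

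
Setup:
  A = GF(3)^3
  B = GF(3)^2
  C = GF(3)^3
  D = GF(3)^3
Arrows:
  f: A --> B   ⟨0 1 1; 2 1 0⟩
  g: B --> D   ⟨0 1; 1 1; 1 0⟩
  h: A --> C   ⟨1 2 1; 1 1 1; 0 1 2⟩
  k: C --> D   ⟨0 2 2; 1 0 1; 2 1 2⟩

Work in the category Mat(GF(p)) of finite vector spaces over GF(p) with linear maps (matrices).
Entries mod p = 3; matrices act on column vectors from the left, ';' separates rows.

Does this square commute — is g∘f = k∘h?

Along f;g (path 1):
  e0=(1,0,0) f-->(0,2) g-->(2,2,0)
  e1=(0,1,0) f-->(1,1) g-->(1,2,1)
  e2=(0,0,1) f-->(1,0) g-->(0,1,1)
  result₁ = ⟨2 1 0; 2 2 1; 0 1 1⟩
Along h;k (path 2):
  e0=(1,0,0) h-->(1,1,0) k-->(2,1,0)
  e1=(0,1,0) h-->(2,1,1) k-->(1,0,1)
  e2=(0,0,1) h-->(1,1,2) k-->(0,0,1)
  result₂ = ⟨2 1 0; 1 0 0; 0 1 1⟩
Equal? differ; not commutative

Answer: DOES NOT COMMUTE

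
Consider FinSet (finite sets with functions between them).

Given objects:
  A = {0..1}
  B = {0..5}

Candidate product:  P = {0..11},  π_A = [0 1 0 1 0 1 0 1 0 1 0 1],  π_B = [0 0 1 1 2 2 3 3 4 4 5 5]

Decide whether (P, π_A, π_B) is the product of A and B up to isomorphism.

|A|·|B| = 2·6 = 12;  |P| = 12
Check the pairing map k ↦ (π_A(k), π_B(k)):
  0 : (0,0)
  1 : (1,0)
  2 : (0,1)
  3 : (1,1)
  4 : (0,2)
  5 : (1,2)
  6 : (0,3)
  7 : (1,3)
  8 : (0,4)
  9 : (1,4)
  10 : (0,5)
  11 : (1,5)
distinct pairs in image: 12 / 12 needed
  → bijection onto A×B; projections well-typed.

Answer: VALID PRODUCT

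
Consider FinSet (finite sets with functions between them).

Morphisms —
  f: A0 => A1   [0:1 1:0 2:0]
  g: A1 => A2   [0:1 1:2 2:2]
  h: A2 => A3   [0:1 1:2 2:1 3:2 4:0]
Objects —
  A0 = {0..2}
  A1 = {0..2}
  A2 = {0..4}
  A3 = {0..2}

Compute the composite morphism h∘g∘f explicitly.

Answer: [0:1 1:2 2:2]

Trace:
  0 f=>1 g=>2 h=>1
  1 f=>0 g=>1 h=>2
  2 f=>0 g=>1 h=>2
composite: [0:1 1:2 2:2]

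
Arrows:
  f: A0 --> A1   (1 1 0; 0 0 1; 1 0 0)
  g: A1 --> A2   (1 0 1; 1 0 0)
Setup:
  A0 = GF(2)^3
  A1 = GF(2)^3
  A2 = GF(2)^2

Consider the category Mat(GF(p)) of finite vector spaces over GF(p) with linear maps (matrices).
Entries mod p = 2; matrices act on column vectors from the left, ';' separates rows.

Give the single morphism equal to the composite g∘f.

  e0=⟨1,0,0⟩ f-->⟨1,0,1⟩ g-->⟨0,1⟩
  e1=⟨0,1,0⟩ f-->⟨1,0,0⟩ g-->⟨1,1⟩
  e2=⟨0,0,1⟩ f-->⟨0,1,0⟩ g-->⟨0,0⟩
result: (0 1 0; 1 1 0)

Answer: (0 1 0; 1 1 0)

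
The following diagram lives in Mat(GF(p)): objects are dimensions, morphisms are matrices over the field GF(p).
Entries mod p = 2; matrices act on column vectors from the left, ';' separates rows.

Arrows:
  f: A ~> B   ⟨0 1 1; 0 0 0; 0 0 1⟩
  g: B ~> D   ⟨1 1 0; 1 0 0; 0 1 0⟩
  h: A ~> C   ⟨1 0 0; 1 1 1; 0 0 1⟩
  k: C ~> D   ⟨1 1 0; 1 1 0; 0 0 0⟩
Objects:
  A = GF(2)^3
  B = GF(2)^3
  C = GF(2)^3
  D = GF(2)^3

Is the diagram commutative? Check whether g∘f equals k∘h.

Along f;g (path 1):
  e0=(1,0,0) f~>(0,0,0) g~>(0,0,0)
  e1=(0,1,0) f~>(1,0,0) g~>(1,1,0)
  e2=(0,0,1) f~>(1,0,1) g~>(1,1,0)
  result₁ = ⟨0 1 1; 0 1 1; 0 0 0⟩
Along h;k (path 2):
  e0=(1,0,0) h~>(1,1,0) k~>(0,0,0)
  e1=(0,1,0) h~>(0,1,0) k~>(1,1,0)
  e2=(0,0,1) h~>(0,1,1) k~>(1,1,0)
  result₂ = ⟨0 1 1; 0 1 1; 0 0 0⟩
Equal? same morphism ✓

Answer: COMMUTES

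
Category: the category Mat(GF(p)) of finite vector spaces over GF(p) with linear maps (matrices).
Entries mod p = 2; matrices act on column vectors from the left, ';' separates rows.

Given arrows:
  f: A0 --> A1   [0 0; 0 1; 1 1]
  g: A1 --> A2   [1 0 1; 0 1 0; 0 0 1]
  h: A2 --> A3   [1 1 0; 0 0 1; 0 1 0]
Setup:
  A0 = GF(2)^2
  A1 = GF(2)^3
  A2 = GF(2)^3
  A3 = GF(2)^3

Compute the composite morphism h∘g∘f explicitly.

Answer: [1 0; 1 1; 0 1]

Derivation:
  e0=⟨1,0⟩ f-->⟨0,0,1⟩ g-->⟨1,0,1⟩ h-->⟨1,1,0⟩
  e1=⟨0,1⟩ f-->⟨0,1,1⟩ g-->⟨1,1,1⟩ h-->⟨0,1,1⟩
result: [1 0; 1 1; 0 1]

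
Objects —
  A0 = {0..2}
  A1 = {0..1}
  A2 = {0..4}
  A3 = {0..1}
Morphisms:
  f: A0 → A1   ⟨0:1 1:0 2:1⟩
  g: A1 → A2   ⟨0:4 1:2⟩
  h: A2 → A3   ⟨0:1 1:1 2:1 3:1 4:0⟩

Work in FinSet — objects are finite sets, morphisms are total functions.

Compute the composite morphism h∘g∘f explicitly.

  0 f→1 g→2 h→1
  1 f→0 g→4 h→0
  2 f→1 g→2 h→1
composite: ⟨0:1 1:0 2:1⟩

Answer: ⟨0:1 1:0 2:1⟩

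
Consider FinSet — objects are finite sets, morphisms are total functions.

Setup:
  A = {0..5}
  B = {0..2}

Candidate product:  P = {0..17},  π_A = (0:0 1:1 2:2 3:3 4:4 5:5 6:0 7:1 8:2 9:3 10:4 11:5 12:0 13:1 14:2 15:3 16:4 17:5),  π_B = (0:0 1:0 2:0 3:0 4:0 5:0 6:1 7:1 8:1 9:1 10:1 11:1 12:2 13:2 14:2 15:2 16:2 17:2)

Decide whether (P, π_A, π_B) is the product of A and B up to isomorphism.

Answer: VALID PRODUCT

Derivation:
|A|·|B| = 6·3 = 18;  |P| = 18
Check the pairing map k ↦ (π_A(k), π_B(k)):
  0 : (0,0)
  1 : (1,0)
  2 : (2,0)
  3 : (3,0)
  4 : (4,0)
  5 : (5,0)
  6 : (0,1)
  7 : (1,1)
  8 : (2,1)
  9 : (3,1)
  10 : (4,1)
  11 : (5,1)
  12 : (0,2)
  13 : (1,2)
  14 : (2,2)
  15 : (3,2)
  16 : (4,2)
  17 : (5,2)
distinct pairs in image: 18 / 18 needed
  → bijection onto A×B; projections well-typed.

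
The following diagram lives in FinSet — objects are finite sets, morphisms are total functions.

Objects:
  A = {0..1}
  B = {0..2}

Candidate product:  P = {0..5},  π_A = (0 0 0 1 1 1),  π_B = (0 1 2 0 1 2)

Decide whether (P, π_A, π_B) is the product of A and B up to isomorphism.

|A|·|B| = 2·3 = 6;  |P| = 6
Check the pairing map k ↦ (π_A(k), π_B(k)):
  0 ↦ (0,0)
  1 ↦ (0,1)
  2 ↦ (0,2)
  3 ↦ (1,0)
  4 ↦ (1,1)
  5 ↦ (1,2)
distinct pairs in image: 6 / 6 needed
  → bijection onto A×B; projections well-typed.

Answer: VALID PRODUCT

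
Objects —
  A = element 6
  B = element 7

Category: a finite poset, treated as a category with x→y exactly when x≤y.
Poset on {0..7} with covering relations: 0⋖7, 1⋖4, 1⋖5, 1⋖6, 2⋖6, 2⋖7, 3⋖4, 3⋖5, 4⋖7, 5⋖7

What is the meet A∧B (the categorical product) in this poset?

Lower bounds of A=6 and B=7: {1,2}
  maximal lower bounds 1 and 2 are incomparable: neither 1<=2 nor 2<=1
→ no greatest lower bound exists

Answer: NO MEET EXISTS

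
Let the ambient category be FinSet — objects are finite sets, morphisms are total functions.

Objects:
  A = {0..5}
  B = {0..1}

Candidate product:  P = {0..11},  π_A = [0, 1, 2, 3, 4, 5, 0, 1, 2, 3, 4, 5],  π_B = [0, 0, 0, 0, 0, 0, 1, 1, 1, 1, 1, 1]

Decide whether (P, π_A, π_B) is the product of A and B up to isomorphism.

Answer: VALID PRODUCT

Derivation:
|A|·|B| = 6·2 = 12;  |P| = 12
Check the pairing map k ↦ (π_A(k), π_B(k)):
  0 -> (0,0)
  1 -> (1,0)
  2 -> (2,0)
  3 -> (3,0)
  4 -> (4,0)
  5 -> (5,0)
  6 -> (0,1)
  7 -> (1,1)
  8 -> (2,1)
  9 -> (3,1)
  10 -> (4,1)
  11 -> (5,1)
distinct pairs in image: 12 / 12 needed
  → bijection onto A×B; projections well-typed.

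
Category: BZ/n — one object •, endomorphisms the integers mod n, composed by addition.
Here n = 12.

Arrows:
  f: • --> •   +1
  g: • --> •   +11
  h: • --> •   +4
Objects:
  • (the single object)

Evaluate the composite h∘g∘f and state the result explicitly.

Answer: +4

Work:
  0 +1≡1 +11≡0 +4≡4  (mod 12)
result: +4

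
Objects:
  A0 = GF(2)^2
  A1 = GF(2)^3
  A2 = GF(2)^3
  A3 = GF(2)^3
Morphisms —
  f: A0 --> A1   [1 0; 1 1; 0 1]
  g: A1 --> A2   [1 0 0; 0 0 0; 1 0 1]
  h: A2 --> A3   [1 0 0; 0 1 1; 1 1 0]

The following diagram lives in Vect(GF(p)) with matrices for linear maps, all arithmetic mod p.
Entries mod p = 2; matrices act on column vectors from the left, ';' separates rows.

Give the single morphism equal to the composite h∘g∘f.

Answer: [1 0; 1 1; 1 0]

Derivation:
  e0=[1,0] f-->[1,1,0] g-->[1,0,1] h-->[1,1,1]
  e1=[0,1] f-->[0,1,1] g-->[0,0,1] h-->[0,1,0]
composite: [1 0; 1 1; 1 0]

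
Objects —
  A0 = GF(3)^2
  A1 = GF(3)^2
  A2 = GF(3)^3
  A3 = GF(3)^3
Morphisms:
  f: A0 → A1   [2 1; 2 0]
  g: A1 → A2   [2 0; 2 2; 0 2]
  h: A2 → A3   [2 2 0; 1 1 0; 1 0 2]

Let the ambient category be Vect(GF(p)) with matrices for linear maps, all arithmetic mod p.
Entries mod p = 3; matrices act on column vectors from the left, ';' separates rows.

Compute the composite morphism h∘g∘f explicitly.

  e0=[1,0] f→[2,2] g→[1,2,1] h→[0,0,0]
  e1=[0,1] f→[1,0] g→[2,2,0] h→[2,1,2]
⟦path⟧: [0 2; 0 1; 0 2]

Answer: [0 2; 0 1; 0 2]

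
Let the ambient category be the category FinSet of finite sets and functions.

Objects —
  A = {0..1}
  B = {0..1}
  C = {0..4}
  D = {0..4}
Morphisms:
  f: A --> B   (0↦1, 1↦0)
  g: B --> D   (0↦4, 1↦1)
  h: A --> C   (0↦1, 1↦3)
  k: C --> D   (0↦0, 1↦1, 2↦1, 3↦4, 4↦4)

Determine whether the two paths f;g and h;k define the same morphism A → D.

Along f;g (path 1):
  0 f-->1 g-->1
  1 f-->0 g-->4
  ⟦path⟧₁ = (0↦1, 1↦4)
Along h;k (path 2):
  0 h-->1 k-->1
  1 h-->3 k-->4
  ⟦path⟧₂ = (0↦1, 1↦4)
Equal? same morphism ✓

Answer: COMMUTES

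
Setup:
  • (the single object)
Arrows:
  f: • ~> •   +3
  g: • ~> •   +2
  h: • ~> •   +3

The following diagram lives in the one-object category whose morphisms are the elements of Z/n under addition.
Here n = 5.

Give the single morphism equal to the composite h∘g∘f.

  0 +3≡3 +2≡0 +3≡3  (mod 5)
⟦path⟧: +3

Answer: +3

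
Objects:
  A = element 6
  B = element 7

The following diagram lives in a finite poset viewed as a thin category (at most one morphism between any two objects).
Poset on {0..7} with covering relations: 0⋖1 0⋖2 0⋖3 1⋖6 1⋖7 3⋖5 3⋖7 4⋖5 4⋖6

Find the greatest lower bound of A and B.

{x : x⊑A ∧ x⊑B} = {0,1}  (A=6, B=7)
  0 ⊑ 1
  1 ⊑ 1
glb = 1

Answer: A∧B = 1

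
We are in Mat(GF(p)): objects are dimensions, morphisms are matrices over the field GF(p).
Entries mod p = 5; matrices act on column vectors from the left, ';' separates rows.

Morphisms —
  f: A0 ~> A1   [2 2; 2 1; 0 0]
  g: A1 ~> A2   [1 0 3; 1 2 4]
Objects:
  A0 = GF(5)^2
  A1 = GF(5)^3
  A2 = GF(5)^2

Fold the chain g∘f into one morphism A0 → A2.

Answer: [2 2; 1 4]

Work:
  e0=[1,0] f~>[2,2,0] g~>[2,1]
  e1=[0,1] f~>[2,1,0] g~>[2,4]
composite: [2 2; 1 4]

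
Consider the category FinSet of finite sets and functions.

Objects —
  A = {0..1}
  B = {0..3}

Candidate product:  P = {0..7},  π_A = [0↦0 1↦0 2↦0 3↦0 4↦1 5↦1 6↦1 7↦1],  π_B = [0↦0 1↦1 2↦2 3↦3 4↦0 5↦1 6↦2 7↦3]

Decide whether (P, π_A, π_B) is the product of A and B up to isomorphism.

Answer: VALID PRODUCT

Derivation:
|A|·|B| = 2·4 = 8;  |P| = 8
Check the pairing map k ↦ (π_A(k), π_B(k)):
  0 ↦ (0,0)
  1 ↦ (0,1)
  2 ↦ (0,2)
  3 ↦ (0,3)
  4 ↦ (1,0)
  5 ↦ (1,1)
  6 ↦ (1,2)
  7 ↦ (1,3)
distinct pairs in image: 8 / 8 needed
  → bijection onto A×B; projections well-typed.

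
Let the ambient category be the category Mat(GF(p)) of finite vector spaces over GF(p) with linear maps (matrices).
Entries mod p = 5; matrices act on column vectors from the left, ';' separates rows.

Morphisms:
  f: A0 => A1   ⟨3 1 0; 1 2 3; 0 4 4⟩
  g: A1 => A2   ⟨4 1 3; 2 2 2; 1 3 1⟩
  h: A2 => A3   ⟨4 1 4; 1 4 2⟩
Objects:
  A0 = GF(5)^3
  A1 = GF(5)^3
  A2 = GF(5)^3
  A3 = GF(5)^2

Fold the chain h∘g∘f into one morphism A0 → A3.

Answer: ⟨4 0 1; 2 1 2⟩

Derivation:
  e0=[1,0,0] f=>[3,1,0] g=>[3,3,1] h=>[4,2]
  e1=[0,1,0] f=>[1,2,4] g=>[3,4,1] h=>[0,1]
  e2=[0,0,1] f=>[0,3,4] g=>[0,4,3] h=>[1,2]
result: ⟨4 0 1; 2 1 2⟩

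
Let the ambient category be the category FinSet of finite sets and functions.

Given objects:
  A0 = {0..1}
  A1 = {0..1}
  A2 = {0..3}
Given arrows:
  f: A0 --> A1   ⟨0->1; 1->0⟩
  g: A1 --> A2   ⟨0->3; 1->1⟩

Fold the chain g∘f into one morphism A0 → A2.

  0 f-->1 g-->1
  1 f-->0 g-->3
result: ⟨0->1; 1->3⟩

Answer: ⟨0->1; 1->3⟩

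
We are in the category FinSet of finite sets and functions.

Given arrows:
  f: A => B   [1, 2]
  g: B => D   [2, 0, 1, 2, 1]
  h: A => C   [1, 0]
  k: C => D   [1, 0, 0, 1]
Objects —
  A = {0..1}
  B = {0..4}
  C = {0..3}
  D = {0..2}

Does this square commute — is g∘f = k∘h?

Answer: COMMUTES

Derivation:
Along f;g (path 1):
  0 f=>1 g=>0
  1 f=>2 g=>1
  composite₁ = [0, 1]
Along h;k (path 2):
  0 h=>1 k=>0
  1 h=>0 k=>1
  composite₂ = [0, 1]
Equal? same morphism ✓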